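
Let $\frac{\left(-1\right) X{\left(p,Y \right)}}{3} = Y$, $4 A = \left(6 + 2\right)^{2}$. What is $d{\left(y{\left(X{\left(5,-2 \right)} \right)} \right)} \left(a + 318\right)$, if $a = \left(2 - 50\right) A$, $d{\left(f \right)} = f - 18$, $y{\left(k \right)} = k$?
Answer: $5400$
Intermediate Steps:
$A = 16$ ($A = \frac{\left(6 + 2\right)^{2}}{4} = \frac{8^{2}}{4} = \frac{1}{4} \cdot 64 = 16$)
$X{\left(p,Y \right)} = - 3 Y$
$d{\left(f \right)} = -18 + f$ ($d{\left(f \right)} = f - 18 = -18 + f$)
$a = -768$ ($a = \left(2 - 50\right) 16 = \left(-48\right) 16 = -768$)
$d{\left(y{\left(X{\left(5,-2 \right)} \right)} \right)} \left(a + 318\right) = \left(-18 - -6\right) \left(-768 + 318\right) = \left(-18 + 6\right) \left(-450\right) = \left(-12\right) \left(-450\right) = 5400$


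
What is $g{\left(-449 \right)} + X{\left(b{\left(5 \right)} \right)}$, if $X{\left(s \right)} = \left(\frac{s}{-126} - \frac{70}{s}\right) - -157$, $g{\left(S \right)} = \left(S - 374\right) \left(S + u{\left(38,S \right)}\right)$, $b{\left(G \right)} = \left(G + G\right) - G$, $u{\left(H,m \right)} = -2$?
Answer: $\frac{46785811}{126} \approx 3.7132 \cdot 10^{5}$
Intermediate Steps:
$b{\left(G \right)} = G$ ($b{\left(G \right)} = 2 G - G = G$)
$g{\left(S \right)} = \left(-374 + S\right) \left(-2 + S\right)$ ($g{\left(S \right)} = \left(S - 374\right) \left(S - 2\right) = \left(-374 + S\right) \left(-2 + S\right)$)
$X{\left(s \right)} = 157 - \frac{70}{s} - \frac{s}{126}$ ($X{\left(s \right)} = \left(s \left(- \frac{1}{126}\right) - \frac{70}{s}\right) + 157 = \left(- \frac{s}{126} - \frac{70}{s}\right) + 157 = \left(- \frac{70}{s} - \frac{s}{126}\right) + 157 = 157 - \frac{70}{s} - \frac{s}{126}$)
$g{\left(-449 \right)} + X{\left(b{\left(5 \right)} \right)} = \left(748 + \left(-449\right)^{2} - -168824\right) - \left(- \frac{19777}{126} + 14\right) = \left(748 + 201601 + 168824\right) - - \frac{18013}{126} = 371173 - - \frac{18013}{126} = 371173 + \frac{18013}{126} = \frac{46785811}{126}$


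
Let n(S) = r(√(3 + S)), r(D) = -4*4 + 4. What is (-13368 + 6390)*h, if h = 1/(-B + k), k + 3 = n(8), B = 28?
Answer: 6978/43 ≈ 162.28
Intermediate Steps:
r(D) = -12 (r(D) = -16 + 4 = -12)
n(S) = -12
k = -15 (k = -3 - 12 = -15)
h = -1/43 (h = 1/(-1*28 - 15) = 1/(-28 - 15) = 1/(-43) = -1/43 ≈ -0.023256)
(-13368 + 6390)*h = (-13368 + 6390)*(-1/43) = -6978*(-1/43) = 6978/43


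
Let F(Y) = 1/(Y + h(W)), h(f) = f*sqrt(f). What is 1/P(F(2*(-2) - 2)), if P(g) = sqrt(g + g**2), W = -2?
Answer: 2/sqrt((-5 - 2*I*sqrt(2))/(3 + I*sqrt(2))**2) ≈ 0.50394 - 2.7213*I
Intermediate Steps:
h(f) = f**(3/2)
F(Y) = 1/(Y - 2*I*sqrt(2)) (F(Y) = 1/(Y + (-2)**(3/2)) = 1/(Y - 2*I*sqrt(2)))
1/P(F(2*(-2) - 2)) = 1/(sqrt((1 + 1/((2*(-2) - 2) - 2*I*sqrt(2)))/((2*(-2) - 2) - 2*I*sqrt(2)))) = 1/(sqrt((1 + 1/((-4 - 2) - 2*I*sqrt(2)))/((-4 - 2) - 2*I*sqrt(2)))) = 1/(sqrt((1 + 1/(-6 - 2*I*sqrt(2)))/(-6 - 2*I*sqrt(2)))) = 1/sqrt((1 + 1/(-6 - 2*I*sqrt(2)))/(-6 - 2*I*sqrt(2)))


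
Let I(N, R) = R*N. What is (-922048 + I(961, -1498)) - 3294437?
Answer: -5656063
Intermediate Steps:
I(N, R) = N*R
(-922048 + I(961, -1498)) - 3294437 = (-922048 + 961*(-1498)) - 3294437 = (-922048 - 1439578) - 3294437 = -2361626 - 3294437 = -5656063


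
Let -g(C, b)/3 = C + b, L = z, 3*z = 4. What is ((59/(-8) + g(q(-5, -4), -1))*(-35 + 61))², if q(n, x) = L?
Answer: 758641/16 ≈ 47415.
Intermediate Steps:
z = 4/3 (z = (⅓)*4 = 4/3 ≈ 1.3333)
L = 4/3 ≈ 1.3333
q(n, x) = 4/3
g(C, b) = -3*C - 3*b (g(C, b) = -3*(C + b) = -3*C - 3*b)
((59/(-8) + g(q(-5, -4), -1))*(-35 + 61))² = ((59/(-8) + (-3*4/3 - 3*(-1)))*(-35 + 61))² = ((59*(-⅛) + (-4 + 3))*26)² = ((-59/8 - 1)*26)² = (-67/8*26)² = (-871/4)² = 758641/16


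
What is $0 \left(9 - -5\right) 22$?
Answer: $0$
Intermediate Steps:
$0 \left(9 - -5\right) 22 = 0 \left(9 + 5\right) 22 = 0 \cdot 14 \cdot 22 = 0 \cdot 22 = 0$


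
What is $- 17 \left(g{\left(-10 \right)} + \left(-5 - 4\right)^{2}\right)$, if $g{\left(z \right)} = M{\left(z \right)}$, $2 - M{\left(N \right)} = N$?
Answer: $-1581$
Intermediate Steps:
$M{\left(N \right)} = 2 - N$
$g{\left(z \right)} = 2 - z$
$- 17 \left(g{\left(-10 \right)} + \left(-5 - 4\right)^{2}\right) = - 17 \left(\left(2 - -10\right) + \left(-5 - 4\right)^{2}\right) = - 17 \left(\left(2 + 10\right) + \left(-9\right)^{2}\right) = - 17 \left(12 + 81\right) = \left(-17\right) 93 = -1581$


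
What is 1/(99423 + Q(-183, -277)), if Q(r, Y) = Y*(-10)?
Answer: 1/102193 ≈ 9.7854e-6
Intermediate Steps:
Q(r, Y) = -10*Y
1/(99423 + Q(-183, -277)) = 1/(99423 - 10*(-277)) = 1/(99423 + 2770) = 1/102193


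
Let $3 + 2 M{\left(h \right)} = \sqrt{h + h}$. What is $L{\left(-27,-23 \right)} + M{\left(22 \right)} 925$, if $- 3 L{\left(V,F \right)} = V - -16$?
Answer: $- \frac{8303}{6} + 925 \sqrt{11} \approx 1684.0$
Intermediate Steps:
$M{\left(h \right)} = - \frac{3}{2} + \frac{\sqrt{2} \sqrt{h}}{2}$ ($M{\left(h \right)} = - \frac{3}{2} + \frac{\sqrt{h + h}}{2} = - \frac{3}{2} + \frac{\sqrt{2 h}}{2} = - \frac{3}{2} + \frac{\sqrt{2} \sqrt{h}}{2}$)
$L{\left(V,F \right)} = - \frac{16}{3} - \frac{V}{3}$ ($L{\left(V,F \right)} = - \frac{V - -16}{3} = - \frac{V + 16}{3} = - \frac{16 + V}{3} = - \frac{16}{3} - \frac{V}{3}$)
$L{\left(-27,-23 \right)} + M{\left(22 \right)} 925 = \left(- \frac{16}{3} - -9\right) + \left(- \frac{3}{2} + \frac{\sqrt{2} \sqrt{22}}{2}\right) 925 = \left(- \frac{16}{3} + 9\right) + \left(- \frac{3}{2} + \sqrt{11}\right) 925 = \frac{11}{3} - \left(\frac{2775}{2} - 925 \sqrt{11}\right) = - \frac{8303}{6} + 925 \sqrt{11}$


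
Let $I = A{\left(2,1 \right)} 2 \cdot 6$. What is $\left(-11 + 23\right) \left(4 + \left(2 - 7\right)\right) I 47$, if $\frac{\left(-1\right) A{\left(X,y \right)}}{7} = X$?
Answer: $94752$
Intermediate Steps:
$A{\left(X,y \right)} = - 7 X$
$I = -168$ ($I = \left(-7\right) 2 \cdot 2 \cdot 6 = \left(-14\right) 2 \cdot 6 = \left(-28\right) 6 = -168$)
$\left(-11 + 23\right) \left(4 + \left(2 - 7\right)\right) I 47 = \left(-11 + 23\right) \left(4 + \left(2 - 7\right)\right) \left(-168\right) 47 = 12 \left(4 - 5\right) \left(-168\right) 47 = 12 \left(-1\right) \left(-168\right) 47 = \left(-12\right) \left(-168\right) 47 = 2016 \cdot 47 = 94752$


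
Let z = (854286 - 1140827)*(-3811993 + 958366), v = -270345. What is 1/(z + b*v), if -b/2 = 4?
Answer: 1/817683296967 ≈ 1.2230e-12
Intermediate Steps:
b = -8 (b = -2*4 = -8)
z = 817681134207 (z = -286541*(-2853627) = 817681134207)
1/(z + b*v) = 1/(817681134207 - 8*(-270345)) = 1/(817681134207 + 2162760) = 1/817683296967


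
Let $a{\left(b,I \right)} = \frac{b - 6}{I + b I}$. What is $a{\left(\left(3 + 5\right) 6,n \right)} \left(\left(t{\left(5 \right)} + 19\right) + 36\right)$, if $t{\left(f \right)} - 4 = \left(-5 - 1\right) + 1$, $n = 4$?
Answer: $\frac{81}{7} \approx 11.571$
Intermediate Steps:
$t{\left(f \right)} = -1$ ($t{\left(f \right)} = 4 + \left(\left(-5 - 1\right) + 1\right) = 4 + \left(-6 + 1\right) = 4 - 5 = -1$)
$a{\left(b,I \right)} = \frac{-6 + b}{I + I b}$
$a{\left(\left(3 + 5\right) 6,n \right)} \left(\left(t{\left(5 \right)} + 19\right) + 36\right) = \frac{-6 + \left(3 + 5\right) 6}{4 \left(1 + \left(3 + 5\right) 6\right)} \left(\left(-1 + 19\right) + 36\right) = \frac{-6 + 8 \cdot 6}{4 \left(1 + 8 \cdot 6\right)} \left(18 + 36\right) = \frac{-6 + 48}{4 \left(1 + 48\right)} 54 = \frac{1}{4} \cdot \frac{1}{49} \cdot 42 \cdot 54 = \frac{3}{14} \cdot 54 = \frac{81}{7}$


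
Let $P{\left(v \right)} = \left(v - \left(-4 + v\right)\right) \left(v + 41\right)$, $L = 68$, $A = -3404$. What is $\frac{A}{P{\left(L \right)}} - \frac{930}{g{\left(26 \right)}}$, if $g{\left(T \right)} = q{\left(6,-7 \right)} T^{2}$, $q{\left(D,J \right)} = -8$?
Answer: $- \frac{2250419}{294736} \approx -7.6354$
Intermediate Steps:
$P{\left(v \right)} = 164 + 4 v$ ($P{\left(v \right)} = 4 \left(41 + v\right) = 164 + 4 v$)
$g{\left(T \right)} = - 8 T^{2}$
$\frac{A}{P{\left(L \right)}} - \frac{930}{g{\left(26 \right)}} = - \frac{3404}{164 + 4 \cdot 68} - \frac{930}{\left(-8\right) 26^{2}} = - \frac{3404}{164 + 272} - \frac{930}{\left(-8\right) 676} = - \frac{3404}{436} - \frac{930}{-5408} = \left(-3404\right) \frac{1}{436} - - \frac{465}{2704} = - \frac{851}{109} + \frac{465}{2704} = - \frac{2250419}{294736}$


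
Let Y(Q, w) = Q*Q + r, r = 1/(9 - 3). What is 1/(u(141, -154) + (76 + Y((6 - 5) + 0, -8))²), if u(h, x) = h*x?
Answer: -36/567335 ≈ -6.3455e-5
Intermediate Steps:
r = ⅙ (r = 1/6 = ⅙ ≈ 0.16667)
Y(Q, w) = ⅙ + Q² (Y(Q, w) = Q*Q + ⅙ = Q² + ⅙ = ⅙ + Q²)
1/(u(141, -154) + (76 + Y((6 - 5) + 0, -8))²) = 1/(141*(-154) + (76 + (⅙ + ((6 - 5) + 0)²))²) = 1/(-21714 + (76 + (⅙ + (1 + 0)²))²) = 1/(-21714 + (76 + (⅙ + 1²))²) = 1/(-21714 + (76 + (⅙ + 1))²) = 1/(-21714 + (76 + 7/6)²) = 1/(-21714 + (463/6)²) = 1/(-21714 + 214369/36) = 1/(-567335/36) = -36/567335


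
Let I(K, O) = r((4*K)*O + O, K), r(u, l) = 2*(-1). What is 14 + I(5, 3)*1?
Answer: 12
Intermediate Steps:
r(u, l) = -2
I(K, O) = -2
14 + I(5, 3)*1 = 14 - 2*1 = 14 - 2 = 12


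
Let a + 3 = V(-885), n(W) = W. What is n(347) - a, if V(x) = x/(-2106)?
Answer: 245405/702 ≈ 349.58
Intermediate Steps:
V(x) = -x/2106 (V(x) = x*(-1/2106) = -x/2106)
a = -1811/702 (a = -3 - 1/2106*(-885) = -3 + 295/702 = -1811/702 ≈ -2.5798)
n(347) - a = 347 - 1*(-1811/702) = 347 + 1811/702 = 245405/702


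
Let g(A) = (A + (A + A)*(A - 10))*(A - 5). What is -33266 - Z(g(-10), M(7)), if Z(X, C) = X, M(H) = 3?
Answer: -27416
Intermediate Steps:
g(A) = (-5 + A)*(A + 2*A*(-10 + A)) (g(A) = (A + (2*A)*(-10 + A))*(-5 + A) = (A + 2*A*(-10 + A))*(-5 + A) = (-5 + A)*(A + 2*A*(-10 + A)))
-33266 - Z(g(-10), M(7)) = -33266 - (-10)*(95 - 29*(-10) + 2*(-10)²) = -33266 - (-10)*(95 + 290 + 2*100) = -33266 - (-10)*(95 + 290 + 200) = -33266 - (-10)*585 = -33266 - 1*(-5850) = -33266 + 5850 = -27416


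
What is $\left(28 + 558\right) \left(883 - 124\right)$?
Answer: $444774$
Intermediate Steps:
$\left(28 + 558\right) \left(883 - 124\right) = 586 \cdot 759 = 444774$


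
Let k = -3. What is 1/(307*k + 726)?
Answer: -1/195 ≈ -0.0051282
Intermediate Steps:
1/(307*k + 726) = 1/(307*(-3) + 726) = 1/(-921 + 726) = 1/(-195) = -1/195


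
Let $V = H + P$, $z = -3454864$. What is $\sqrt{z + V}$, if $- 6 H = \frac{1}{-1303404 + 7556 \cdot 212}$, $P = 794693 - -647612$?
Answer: $\frac{i \sqrt{1613565803623717446}}{895404} \approx 1418.6 i$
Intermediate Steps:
$P = 1442305$ ($P = 794693 + 647612 = 1442305$)
$H = - \frac{1}{1790808}$ ($H = - \frac{1}{6 \left(-1303404 + 7556 \cdot 212\right)} = - \frac{1}{6 \left(-1303404 + 1601872\right)} = - \frac{1}{6 \cdot 298468} = \left(- \frac{1}{6}\right) \frac{1}{298468} = - \frac{1}{1790808} \approx -5.5841 \cdot 10^{-7}$)
$V = \frac{2582891332439}{1790808}$ ($V = - \frac{1}{1790808} + 1442305 = \frac{2582891332439}{1790808} \approx 1.4423 \cdot 10^{6}$)
$\sqrt{z + V} = \sqrt{-3454864 + \frac{2582891332439}{1790808}} = \sqrt{- \frac{3604106757673}{1790808}} = \frac{i \sqrt{1613565803623717446}}{895404}$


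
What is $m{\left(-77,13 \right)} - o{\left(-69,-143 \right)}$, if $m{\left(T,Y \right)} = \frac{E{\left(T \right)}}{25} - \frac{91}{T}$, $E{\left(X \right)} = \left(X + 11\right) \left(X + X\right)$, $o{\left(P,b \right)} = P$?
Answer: $\frac{131104}{275} \approx 476.74$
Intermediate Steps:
$E{\left(X \right)} = 2 X \left(11 + X\right)$ ($E{\left(X \right)} = \left(11 + X\right) 2 X = 2 X \left(11 + X\right)$)
$m{\left(T,Y \right)} = - \frac{91}{T} + \frac{2 T \left(11 + T\right)}{25}$ ($m{\left(T,Y \right)} = \frac{2 T \left(11 + T\right)}{25} - \frac{91}{T} = - \frac{91}{T} + \frac{2 T \left(11 + T\right)}{25}$)
$m{\left(-77,13 \right)} - o{\left(-69,-143 \right)} = \frac{-2275 + 2 \left(-77\right)^{2} \left(11 - 77\right)}{25 \left(-77\right)} - -69 = \frac{1}{25} \left(- \frac{1}{77}\right) \left(-2275 + 2 \cdot 5929 \left(-66\right)\right) + 69 = \frac{1}{25} \left(- \frac{1}{77}\right) \left(-2275 - 782628\right) + 69 = \frac{1}{25} \left(- \frac{1}{77}\right) \left(-784903\right) + 69 = \frac{112129}{275} + 69 = \frac{131104}{275}$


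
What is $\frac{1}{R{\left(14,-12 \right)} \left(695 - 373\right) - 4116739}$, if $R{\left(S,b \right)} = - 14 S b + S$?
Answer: $- \frac{1}{3354887} \approx -2.9807 \cdot 10^{-7}$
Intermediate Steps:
$R{\left(S,b \right)} = S - 14 S b$ ($R{\left(S,b \right)} = - 14 S b + S = S - 14 S b$)
$\frac{1}{R{\left(14,-12 \right)} \left(695 - 373\right) - 4116739} = \frac{1}{14 \left(1 - -168\right) \left(695 - 373\right) - 4116739} = \frac{1}{14 \left(1 + 168\right) 322 - 4116739} = \frac{1}{14 \cdot 169 \cdot 322 - 4116739} = \frac{1}{2366 \cdot 322 - 4116739} = \frac{1}{761852 - 4116739} = \frac{1}{-3354887} = - \frac{1}{3354887}$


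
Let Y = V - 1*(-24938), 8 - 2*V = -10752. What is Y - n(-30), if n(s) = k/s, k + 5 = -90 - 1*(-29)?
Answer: 151579/5 ≈ 30316.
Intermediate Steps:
V = 5380 (V = 4 - 1/2*(-10752) = 4 + 5376 = 5380)
k = -66 (k = -5 + (-90 - 1*(-29)) = -5 + (-90 + 29) = -5 - 61 = -66)
Y = 30318 (Y = 5380 - 1*(-24938) = 5380 + 24938 = 30318)
n(s) = -66/s
Y - n(-30) = 30318 - (-66)/(-30) = 30318 - (-66)*(-1)/30 = 30318 - 1*11/5 = 30318 - 11/5 = 151579/5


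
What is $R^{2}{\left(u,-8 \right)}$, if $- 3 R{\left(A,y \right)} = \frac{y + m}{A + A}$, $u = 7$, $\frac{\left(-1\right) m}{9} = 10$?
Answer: $\frac{49}{9} \approx 5.4444$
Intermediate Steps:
$m = -90$ ($m = \left(-9\right) 10 = -90$)
$R{\left(A,y \right)} = - \frac{-90 + y}{6 A}$ ($R{\left(A,y \right)} = - \frac{\left(y - 90\right) \frac{1}{A + A}}{3} = - \frac{\left(-90 + y\right) \frac{1}{2 A}}{3} = - \frac{\frac{1}{2} \frac{1}{A} \left(-90 + y\right)}{3} = - \frac{-90 + y}{6 A}$)
$R^{2}{\left(u,-8 \right)} = \left(\frac{90 - -8}{6 \cdot 7}\right)^{2} = \left(\frac{1}{6} \cdot \frac{1}{7} \left(90 + 8\right)\right)^{2} = \left(\frac{1}{6} \cdot \frac{1}{7} \cdot 98\right)^{2} = \left(\frac{7}{3}\right)^{2} = \frac{49}{9}$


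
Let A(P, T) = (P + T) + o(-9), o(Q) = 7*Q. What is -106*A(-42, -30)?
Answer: 14310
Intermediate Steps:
A(P, T) = -63 + P + T (A(P, T) = (P + T) + 7*(-9) = (P + T) - 63 = -63 + P + T)
-106*A(-42, -30) = -106*(-63 - 42 - 30) = -106*(-135) = 14310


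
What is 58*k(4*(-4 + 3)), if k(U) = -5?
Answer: -290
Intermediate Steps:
58*k(4*(-4 + 3)) = 58*(-5) = -290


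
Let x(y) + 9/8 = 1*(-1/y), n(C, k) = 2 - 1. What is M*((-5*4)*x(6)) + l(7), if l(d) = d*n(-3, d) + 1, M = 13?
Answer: 2063/6 ≈ 343.83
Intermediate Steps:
n(C, k) = 1
x(y) = -9/8 - 1/y (x(y) = -9/8 + 1*(-1/y) = -9/8 - 1/y)
l(d) = 1 + d (l(d) = d*1 + 1 = d + 1 = 1 + d)
M*((-5*4)*x(6)) + l(7) = 13*((-5*4)*(-9/8 - 1/6)) + (1 + 7) = 13*(-20*(-9/8 - 1*⅙)) + 8 = 13*(-20*(-9/8 - ⅙)) + 8 = 13*(-20*(-31/24)) + 8 = 13*(155/6) + 8 = 2015/6 + 8 = 2063/6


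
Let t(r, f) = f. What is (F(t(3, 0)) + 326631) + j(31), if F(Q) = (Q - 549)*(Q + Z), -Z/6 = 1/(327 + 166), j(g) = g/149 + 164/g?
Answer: 743821070084/2277167 ≈ 3.2664e+5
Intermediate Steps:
j(g) = 164/g + g/149 (j(g) = g*(1/149) + 164/g = g/149 + 164/g = 164/g + g/149)
Z = -6/493 (Z = -6/(327 + 166) = -6/493 ≈ -0.012170)
F(Q) = (-549 + Q)*(-6/493 + Q) (F(Q) = (Q - 549)*(Q - 6/493) = (-549 + Q)*(-6/493 + Q))
(F(t(3, 0)) + 326631) + j(31) = ((3294/493 + 0² - 270663/493*0) + 326631) + (164/31 + (1/149)*31) = ((3294/493 + 0 + 0) + 326631) + (164*(1/31) + 31/149) = (3294/493 + 326631) + (164/31 + 31/149) = 161032377/493 + 25397/4619 = 743821070084/2277167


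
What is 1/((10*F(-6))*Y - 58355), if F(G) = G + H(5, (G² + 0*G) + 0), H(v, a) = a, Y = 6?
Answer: -1/56555 ≈ -1.7682e-5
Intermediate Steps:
F(G) = G + G² (F(G) = G + ((G² + 0*G) + 0) = G + ((G² + 0) + 0) = G + (G² + 0) = G + G²)
1/((10*F(-6))*Y - 58355) = 1/((10*(-6*(1 - 6)))*6 - 58355) = 1/((10*(-6*(-5)))*6 - 58355) = 1/((10*30)*6 - 58355) = 1/(300*6 - 58355) = 1/(1800 - 58355) = 1/(-56555) = -1/56555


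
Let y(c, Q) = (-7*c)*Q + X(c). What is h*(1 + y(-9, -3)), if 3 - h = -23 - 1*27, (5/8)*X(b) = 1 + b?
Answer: -53212/5 ≈ -10642.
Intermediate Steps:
X(b) = 8/5 + 8*b/5 (X(b) = 8*(1 + b)/5 = 8/5 + 8*b/5)
h = 53 (h = 3 - (-23 - 1*27) = 3 - (-23 - 27) = 3 - 1*(-50) = 3 + 50 = 53)
y(c, Q) = 8/5 + 8*c/5 - 7*Q*c (y(c, Q) = (-7*c)*Q + (8/5 + 8*c/5) = -7*Q*c + (8/5 + 8*c/5) = 8/5 + 8*c/5 - 7*Q*c)
h*(1 + y(-9, -3)) = 53*(1 + (8/5 + (8/5)*(-9) - 7*(-3)*(-9))) = 53*(1 + (8/5 - 72/5 - 189)) = 53*(1 - 1009/5) = 53*(-1004/5) = -53212/5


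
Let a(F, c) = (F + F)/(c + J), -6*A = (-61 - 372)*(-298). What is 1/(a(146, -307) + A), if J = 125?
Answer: -273/5871485 ≈ -4.6496e-5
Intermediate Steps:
A = -64517/3 (A = -(-61 - 372)*(-298)/6 = -(-433)*(-298)/6 = -⅙*129034 = -64517/3 ≈ -21506.)
a(F, c) = 2*F/(125 + c) (a(F, c) = (F + F)/(c + 125) = (2*F)/(125 + c) = 2*F/(125 + c))
1/(a(146, -307) + A) = 1/(2*146/(125 - 307) - 64517/3) = 1/(2*146/(-182) - 64517/3) = 1/(2*146*(-1/182) - 64517/3) = 1/(-146/91 - 64517/3) = 1/(-5871485/273) = -273/5871485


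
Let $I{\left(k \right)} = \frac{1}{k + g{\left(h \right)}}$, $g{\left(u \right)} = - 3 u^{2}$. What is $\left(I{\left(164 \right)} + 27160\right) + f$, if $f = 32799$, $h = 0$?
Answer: $\frac{9833277}{164} \approx 59959.0$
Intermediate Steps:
$I{\left(k \right)} = \frac{1}{k}$ ($I{\left(k \right)} = \frac{1}{k - 3 \cdot 0^{2}} = \frac{1}{k - 0} = \frac{1}{k + 0} = \frac{1}{k}$)
$\left(I{\left(164 \right)} + 27160\right) + f = \left(\frac{1}{164} + 27160\right) + 32799 = \frac{4454241}{164} + 32799 = \frac{9833277}{164}$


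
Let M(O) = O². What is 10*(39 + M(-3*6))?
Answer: 3630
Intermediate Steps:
10*(39 + M(-3*6)) = 10*(39 + (-3*6)²) = 10*(39 + (-18)²) = 10*(39 + 324) = 10*363 = 3630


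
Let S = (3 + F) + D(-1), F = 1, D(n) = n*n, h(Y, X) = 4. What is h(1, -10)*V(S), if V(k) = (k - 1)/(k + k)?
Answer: 8/5 ≈ 1.6000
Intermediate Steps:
D(n) = n²
S = 5 (S = (3 + 1) + (-1)² = 4 + 1 = 5)
V(k) = (-1 + k)/(2*k) (V(k) = (-1 + k)/((2*k)) = (-1 + k)*(1/(2*k)) = (-1 + k)/(2*k))
h(1, -10)*V(S) = 4*((½)*(-1 + 5)/5) = 4*((½)*(⅕)*4) = 4*(⅖) = 8/5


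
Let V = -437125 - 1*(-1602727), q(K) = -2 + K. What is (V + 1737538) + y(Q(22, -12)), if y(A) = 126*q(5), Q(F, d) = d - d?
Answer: 2903518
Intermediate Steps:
Q(F, d) = 0
y(A) = 378 (y(A) = 126*(-2 + 5) = 126*3 = 378)
V = 1165602 (V = -437125 + 1602727 = 1165602)
(V + 1737538) + y(Q(22, -12)) = (1165602 + 1737538) + 378 = 2903140 + 378 = 2903518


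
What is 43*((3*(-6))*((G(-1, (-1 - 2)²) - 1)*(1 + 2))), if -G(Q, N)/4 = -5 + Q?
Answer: -53406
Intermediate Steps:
G(Q, N) = 20 - 4*Q (G(Q, N) = -4*(-5 + Q) = 20 - 4*Q)
43*((3*(-6))*((G(-1, (-1 - 2)²) - 1)*(1 + 2))) = 43*((3*(-6))*(((20 - 4*(-1)) - 1)*(1 + 2))) = 43*(-18*((20 + 4) - 1)*3) = 43*(-18*(24 - 1)*3) = 43*(-414*3) = 43*(-18*69) = 43*(-1242) = -53406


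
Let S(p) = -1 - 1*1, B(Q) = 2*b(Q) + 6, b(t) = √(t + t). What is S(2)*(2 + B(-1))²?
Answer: -112 - 64*I*√2 ≈ -112.0 - 90.51*I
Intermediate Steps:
b(t) = √2*√t (b(t) = √(2*t) = √2*√t)
B(Q) = 6 + 2*√2*√Q (B(Q) = 2*(√2*√Q) + 6 = 2*√2*√Q + 6 = 6 + 2*√2*√Q)
S(p) = -2 (S(p) = -1 - 1 = -2)
S(2)*(2 + B(-1))² = -2*(2 + (6 + 2*√2*√(-1)))² = -2*(2 + (6 + 2*√2*I))² = -2*(2 + (6 + 2*I*√2))² = -2*(8 + 2*I*√2)²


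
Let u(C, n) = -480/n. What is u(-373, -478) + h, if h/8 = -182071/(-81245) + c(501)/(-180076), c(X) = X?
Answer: 16530363202378/874158908545 ≈ 18.910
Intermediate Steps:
h = 65491827302/3657568655 (h = 8*(-182071/(-81245) + 501/(-180076)) = 8*(-182071*(-1/81245) + 501*(-1/180076)) = 8*(182071/81245 - 501/180076) = 8*(32745913651/14630274620) = 65491827302/3657568655 ≈ 17.906)
u(-373, -478) + h = -480/(-478) + 65491827302/3657568655 = -480*(-1/478) + 65491827302/3657568655 = 240/239 + 65491827302/3657568655 = 16530363202378/874158908545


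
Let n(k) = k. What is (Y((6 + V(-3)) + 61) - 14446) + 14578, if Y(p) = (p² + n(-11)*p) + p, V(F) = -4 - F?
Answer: 3828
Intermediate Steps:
Y(p) = p² - 10*p (Y(p) = (p² - 11*p) + p = p² - 10*p)
(Y((6 + V(-3)) + 61) - 14446) + 14578 = (((6 + (-4 - 1*(-3))) + 61)*(-10 + ((6 + (-4 - 1*(-3))) + 61)) - 14446) + 14578 = (((6 + (-4 + 3)) + 61)*(-10 + ((6 + (-4 + 3)) + 61)) - 14446) + 14578 = (((6 - 1) + 61)*(-10 + ((6 - 1) + 61)) - 14446) + 14578 = ((5 + 61)*(-10 + (5 + 61)) - 14446) + 14578 = (66*(-10 + 66) - 14446) + 14578 = (66*56 - 14446) + 14578 = (3696 - 14446) + 14578 = -10750 + 14578 = 3828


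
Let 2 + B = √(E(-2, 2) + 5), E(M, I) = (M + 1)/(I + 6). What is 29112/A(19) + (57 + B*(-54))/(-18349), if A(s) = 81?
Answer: 178054241/495423 + 27*√78/36698 ≈ 359.40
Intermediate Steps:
E(M, I) = (1 + M)/(6 + I)
B = -2 + √78/4 (B = -2 + √((1 - 2)/(6 + 2) + 5) = -2 + √(-1/8 + 5) = -2 + √((⅛)*(-1) + 5) = -2 + √(-⅛ + 5) = -2 + √(39/8) = -2 + √78/4 ≈ 0.20794)
29112/A(19) + (57 + B*(-54))/(-18349) = 29112/81 + (57 + (-2 + √78/4)*(-54))/(-18349) = 29112*(1/81) + (57 + (108 - 27*√78/2))*(-1/18349) = 9704/27 + (165 - 27*√78/2)*(-1/18349) = 9704/27 + (-165/18349 + 27*√78/36698) = 178054241/495423 + 27*√78/36698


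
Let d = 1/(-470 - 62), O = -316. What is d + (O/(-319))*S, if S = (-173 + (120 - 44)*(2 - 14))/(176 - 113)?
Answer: -26060231/1527372 ≈ -17.062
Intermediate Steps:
S = -155/9 (S = (-173 + 76*(-12))/63 = (-173 - 912)*(1/63) = -1085*1/63 = -155/9 ≈ -17.222)
d = -1/532 (d = 1/(-532) = -1/532 ≈ -0.0018797)
d + (O/(-319))*S = -1/532 - 316/(-319)*(-155/9) = -1/532 - 316*(-1/319)*(-155/9) = -1/532 + (316/319)*(-155/9) = -1/532 - 48980/2871 = -26060231/1527372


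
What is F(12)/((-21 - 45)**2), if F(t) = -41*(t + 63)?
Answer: -1025/1452 ≈ -0.70592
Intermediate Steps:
F(t) = -2583 - 41*t (F(t) = -41*(63 + t) = -2583 - 41*t)
F(12)/((-21 - 45)**2) = (-2583 - 41*12)/((-21 - 45)**2) = (-2583 - 492)/((-66)**2) = -3075/4356 = -3075*1/4356 = -1025/1452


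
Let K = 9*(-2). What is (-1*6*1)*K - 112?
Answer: -4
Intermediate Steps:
K = -18
(-1*6*1)*K - 112 = (-1*6*1)*(-18) - 112 = -6*1*(-18) - 112 = -6*(-18) - 112 = 108 - 112 = -4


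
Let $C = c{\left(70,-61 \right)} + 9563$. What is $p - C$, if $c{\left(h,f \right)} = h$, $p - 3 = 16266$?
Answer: $6636$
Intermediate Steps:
$p = 16269$ ($p = 3 + 16266 = 16269$)
$C = 9633$ ($C = 70 + 9563 = 9633$)
$p - C = 16269 - 9633 = 6636$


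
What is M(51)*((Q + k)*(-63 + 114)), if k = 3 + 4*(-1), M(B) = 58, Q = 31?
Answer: 88740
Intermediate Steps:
k = -1 (k = 3 - 4 = -1)
M(51)*((Q + k)*(-63 + 114)) = 58*((31 - 1)*(-63 + 114)) = 58*(30*51) = 58*1530 = 88740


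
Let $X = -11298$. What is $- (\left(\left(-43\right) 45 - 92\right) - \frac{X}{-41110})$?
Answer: $\frac{41670634}{20555} \approx 2027.3$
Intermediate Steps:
$- (\left(\left(-43\right) 45 - 92\right) - \frac{X}{-41110}) = - (\left(\left(-43\right) 45 - 92\right) - - \frac{11298}{-41110}) = - (\left(-1935 - 92\right) - \left(-11298\right) \left(- \frac{1}{41110}\right)) = - (-2027 - \frac{5649}{20555}) = \left(-1\right) \left(- \frac{41670634}{20555}\right) = \frac{41670634}{20555}$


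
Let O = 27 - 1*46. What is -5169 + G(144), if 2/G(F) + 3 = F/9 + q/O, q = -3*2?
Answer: -1307719/253 ≈ -5168.9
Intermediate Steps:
O = -19 (O = 27 - 46 = -19)
q = -6
G(F) = 2/(-51/19 + F/9) (G(F) = 2/(-3 + (F/9 - 6/(-19))) = 2/(-3 + (F*(⅑) - 6*(-1/19))) = 2/(-3 + (F/9 + 6/19)) = 2/(-3 + (6/19 + F/9)) = 2/(-51/19 + F/9))
-5169 + G(144) = -5169 + 342/(-459 + 19*144) = -5169 + 342/(-459 + 2736) = -5169 + 342/2277 = -5169 + 342*(1/2277) = -5169 + 38/253 = -1307719/253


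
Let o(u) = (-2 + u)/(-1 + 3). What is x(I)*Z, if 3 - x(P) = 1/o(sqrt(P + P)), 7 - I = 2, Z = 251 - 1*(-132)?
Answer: 2681/3 - 383*sqrt(10)/3 ≈ 489.95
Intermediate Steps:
Z = 383 (Z = 251 + 132 = 383)
o(u) = -1 + u/2 (o(u) = (-2 + u)/2 = (-2 + u)*(1/2) = -1 + u/2)
I = 5 (I = 7 - 1*2 = 7 - 2 = 5)
x(P) = 3 - 1/(-1 + sqrt(2)*sqrt(P)/2) (x(P) = 3 - 1/(-1 + sqrt(P + P)/2) = 3 - 1/(-1 + sqrt(2*P)/2) = 3 - 1/(-1 + (sqrt(2)*sqrt(P))/2) = 3 - 1/(-1 + sqrt(2)*sqrt(P)/2))
x(I)*Z = ((-8 + 3*sqrt(2)*sqrt(5))/(-2 + sqrt(2)*sqrt(5)))*383 = ((-8 + 3*sqrt(10))/(-2 + sqrt(10)))*383 = 383*(-8 + 3*sqrt(10))/(-2 + sqrt(10))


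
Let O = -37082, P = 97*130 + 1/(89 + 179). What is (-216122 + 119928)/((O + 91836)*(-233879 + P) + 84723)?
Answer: 12889996/1623447238425 ≈ 7.9399e-6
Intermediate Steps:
P = 3379481/268 (P = 12610 + 1/268 = 3379481/268 ≈ 12610.)
(-216122 + 119928)/((O + 91836)*(-233879 + P) + 84723) = (-216122 + 119928)/((-37082 + 91836)*(-233879 + 3379481/268) + 84723) = -96194/(54754*(-59300091/268) + 84723) = -96194/(-1623458591307/134 + 84723) = -96194/(-1623447238425/134) = -96194*(-134/1623447238425) = 12889996/1623447238425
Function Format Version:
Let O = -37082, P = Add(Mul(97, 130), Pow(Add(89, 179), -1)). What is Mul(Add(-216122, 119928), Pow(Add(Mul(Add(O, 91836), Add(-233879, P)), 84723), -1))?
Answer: Rational(12889996, 1623447238425) ≈ 7.9399e-6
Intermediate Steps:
P = Rational(3379481, 268) (P = Add(12610, Pow(268, -1)) = Add(12610, Rational(1, 268)) = Rational(3379481, 268) ≈ 12610.)
Mul(Add(-216122, 119928), Pow(Add(Mul(Add(O, 91836), Add(-233879, P)), 84723), -1)) = Mul(Add(-216122, 119928), Pow(Add(Mul(Add(-37082, 91836), Add(-233879, Rational(3379481, 268))), 84723), -1)) = Mul(-96194, Pow(Add(Mul(54754, Rational(-59300091, 268)), 84723), -1)) = Mul(-96194, Pow(Add(Rational(-1623458591307, 134), 84723), -1)) = Mul(-96194, Pow(Rational(-1623447238425, 134), -1)) = Mul(-96194, Rational(-134, 1623447238425)) = Rational(12889996, 1623447238425)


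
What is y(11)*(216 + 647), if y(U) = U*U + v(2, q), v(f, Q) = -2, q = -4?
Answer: 102697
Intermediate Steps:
y(U) = -2 + U² (y(U) = U*U - 2 = U² - 2 = -2 + U²)
y(11)*(216 + 647) = (-2 + 11²)*(216 + 647) = (-2 + 121)*863 = 119*863 = 102697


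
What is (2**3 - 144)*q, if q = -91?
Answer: 12376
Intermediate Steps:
(2**3 - 144)*q = (2**3 - 144)*(-91) = (8 - 144)*(-91) = -136*(-91) = 12376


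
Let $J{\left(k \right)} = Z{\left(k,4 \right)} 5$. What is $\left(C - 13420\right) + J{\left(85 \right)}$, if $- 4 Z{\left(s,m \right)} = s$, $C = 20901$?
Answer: $\frac{29499}{4} \approx 7374.8$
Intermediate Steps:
$Z{\left(s,m \right)} = - \frac{s}{4}$
$J{\left(k \right)} = - \frac{5 k}{4}$ ($J{\left(k \right)} = - \frac{k}{4} \cdot 5 = - \frac{5 k}{4}$)
$\left(C - 13420\right) + J{\left(85 \right)} = \left(20901 - 13420\right) - \frac{425}{4} = 7481 - \frac{425}{4} = \frac{29499}{4}$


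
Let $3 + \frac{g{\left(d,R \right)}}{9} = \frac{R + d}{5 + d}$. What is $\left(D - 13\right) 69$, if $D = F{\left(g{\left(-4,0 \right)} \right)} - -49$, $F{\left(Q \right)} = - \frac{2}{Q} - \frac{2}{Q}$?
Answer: $\frac{52256}{21} \approx 2488.4$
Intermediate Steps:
$g{\left(d,R \right)} = -27 + \frac{9 \left(R + d\right)}{5 + d}$ ($g{\left(d,R \right)} = -27 + 9 \frac{R + d}{5 + d} = -27 + \frac{9 \left(R + d\right)}{5 + d}$)
$F{\left(Q \right)} = - \frac{4}{Q}$
$D = \frac{3091}{63}$ ($D = - \frac{4}{9 \frac{1}{5 - 4} \left(-15 + 0 - -8\right)} - -49 = - \frac{4}{9 \cdot 1^{-1} \left(-15 + 0 + 8\right)} + 49 = - \frac{4}{9 \cdot 1 \left(-7\right)} + 49 = - \frac{4}{-63} + 49 = \left(-4\right) \left(- \frac{1}{63}\right) + 49 = \frac{4}{63} + 49 = \frac{3091}{63} \approx 49.063$)
$\left(D - 13\right) 69 = \left(\frac{3091}{63} - 13\right) 69 = \frac{2272}{63} \cdot 69 = \frac{52256}{21}$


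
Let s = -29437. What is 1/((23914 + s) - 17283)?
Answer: -1/22806 ≈ -4.3848e-5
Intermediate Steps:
1/((23914 + s) - 17283) = 1/((23914 - 29437) - 17283) = 1/(-5523 - 17283) = 1/(-22806) = -1/22806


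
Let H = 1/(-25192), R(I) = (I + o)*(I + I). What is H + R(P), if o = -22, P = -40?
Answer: 124952319/25192 ≈ 4960.0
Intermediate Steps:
R(I) = 2*I*(-22 + I) (R(I) = (I - 22)*(I + I) = (-22 + I)*(2*I) = 2*I*(-22 + I))
H = -1/25192 ≈ -3.9695e-5
H + R(P) = -1/25192 + 2*(-40)*(-22 - 40) = -1/25192 + 2*(-40)*(-62) = -1/25192 + 4960 = 124952319/25192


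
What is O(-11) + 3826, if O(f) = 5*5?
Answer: 3851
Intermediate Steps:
O(f) = 25
O(-11) + 3826 = 25 + 3826 = 3851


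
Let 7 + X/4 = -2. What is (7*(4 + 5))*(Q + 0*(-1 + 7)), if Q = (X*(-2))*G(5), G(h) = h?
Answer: 22680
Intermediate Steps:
X = -36 (X = -28 + 4*(-2) = -28 - 8 = -36)
Q = 360 (Q = -36*(-2)*5 = 72*5 = 360)
(7*(4 + 5))*(Q + 0*(-1 + 7)) = (7*(4 + 5))*(360 + 0*(-1 + 7)) = (7*9)*(360 + 0*6) = 63*(360 + 0) = 63*360 = 22680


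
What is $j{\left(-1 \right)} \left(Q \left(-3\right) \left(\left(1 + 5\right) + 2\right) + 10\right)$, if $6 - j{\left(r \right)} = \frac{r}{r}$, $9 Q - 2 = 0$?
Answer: $\frac{70}{3} \approx 23.333$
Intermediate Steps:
$Q = \frac{2}{9}$ ($Q = \frac{2}{9} + \frac{1}{9} \cdot 0 = \frac{2}{9} + 0 = \frac{2}{9} \approx 0.22222$)
$j{\left(r \right)} = 5$ ($j{\left(r \right)} = 6 - \frac{r}{r} = 6 - 1 = 5$)
$j{\left(-1 \right)} \left(Q \left(-3\right) \left(\left(1 + 5\right) + 2\right) + 10\right) = 5 \left(\frac{2}{9} \left(-3\right) \left(\left(1 + 5\right) + 2\right) + 10\right) = 5 \left(- \frac{2 \left(6 + 2\right)}{3} + 10\right) = 5 \left(\left(- \frac{2}{3}\right) 8 + 10\right) = 5 \left(- \frac{16}{3} + 10\right) = 5 \cdot \frac{14}{3} = \frac{70}{3}$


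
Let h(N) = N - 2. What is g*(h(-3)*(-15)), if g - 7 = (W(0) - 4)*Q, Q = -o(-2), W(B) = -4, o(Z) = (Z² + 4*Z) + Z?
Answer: -3075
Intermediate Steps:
h(N) = -2 + N
o(Z) = Z² + 5*Z
Q = 6 (Q = -(-2)*(5 - 2) = -(-2)*3 = -1*(-6) = 6)
g = -41 (g = 7 + (-4 - 4)*6 = 7 - 8*6 = 7 - 48 = -41)
g*(h(-3)*(-15)) = -41*(-2 - 3)*(-15) = -(-205)*(-15) = -41*75 = -3075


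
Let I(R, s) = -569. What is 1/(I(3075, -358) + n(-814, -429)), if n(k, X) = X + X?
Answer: -1/1427 ≈ -0.00070077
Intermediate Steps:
n(k, X) = 2*X
1/(I(3075, -358) + n(-814, -429)) = 1/(-569 + 2*(-429)) = 1/(-569 - 858) = 1/(-1427) = -1/1427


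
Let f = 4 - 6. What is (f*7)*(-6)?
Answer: 84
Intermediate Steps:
f = -2
(f*7)*(-6) = -2*7*(-6) = -14*(-6) = 84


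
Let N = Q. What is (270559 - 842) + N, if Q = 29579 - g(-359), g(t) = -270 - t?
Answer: 299207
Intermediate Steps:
Q = 29490 (Q = 29579 - (-270 - 1*(-359)) = 29579 - (-270 + 359) = 29579 - 1*89 = 29579 - 89 = 29490)
N = 29490
(270559 - 842) + N = (270559 - 842) + 29490 = 269717 + 29490 = 299207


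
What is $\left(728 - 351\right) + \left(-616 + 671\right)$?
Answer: $432$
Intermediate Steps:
$\left(728 - 351\right) + \left(-616 + 671\right) = 377 + 55 = 432$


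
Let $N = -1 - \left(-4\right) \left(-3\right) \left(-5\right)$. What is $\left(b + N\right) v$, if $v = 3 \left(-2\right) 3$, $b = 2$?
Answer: $-1098$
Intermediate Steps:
$N = 59$ ($N = -1 - 12 \left(-5\right) = -1 - -60 = -1 + 60 = 59$)
$v = -18$ ($v = \left(-6\right) 3 = -18$)
$\left(b + N\right) v = \left(2 + 59\right) \left(-18\right) = 61 \left(-18\right) = -1098$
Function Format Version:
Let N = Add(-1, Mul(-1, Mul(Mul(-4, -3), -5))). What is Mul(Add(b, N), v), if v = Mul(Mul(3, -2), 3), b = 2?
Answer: -1098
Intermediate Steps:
N = 59 (N = Add(-1, Mul(-1, Mul(12, -5))) = Add(-1, Mul(-1, -60)) = Add(-1, 60) = 59)
v = -18 (v = Mul(-6, 3) = -18)
Mul(Add(b, N), v) = Mul(Add(2, 59), -18) = Mul(61, -18) = -1098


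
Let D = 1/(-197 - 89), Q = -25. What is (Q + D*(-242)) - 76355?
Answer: -992929/13 ≈ -76379.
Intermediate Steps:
D = -1/286 (D = 1/(-286) = -1/286 ≈ -0.0034965)
(Q + D*(-242)) - 76355 = (-25 - 1/286*(-242)) - 76355 = (-25 + 11/13) - 76355 = -314/13 - 76355 = -992929/13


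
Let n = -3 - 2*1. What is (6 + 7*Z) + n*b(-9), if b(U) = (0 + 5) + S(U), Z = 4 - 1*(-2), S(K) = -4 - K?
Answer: -2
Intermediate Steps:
Z = 6 (Z = 4 + 2 = 6)
b(U) = 1 - U (b(U) = (0 + 5) + (-4 - U) = 5 + (-4 - U) = 1 - U)
n = -5 (n = -3 - 2 = -5)
(6 + 7*Z) + n*b(-9) = (6 + 7*6) - 5*(1 - 1*(-9)) = (6 + 42) - 5*(1 + 9) = 48 - 5*10 = 48 - 50 = -2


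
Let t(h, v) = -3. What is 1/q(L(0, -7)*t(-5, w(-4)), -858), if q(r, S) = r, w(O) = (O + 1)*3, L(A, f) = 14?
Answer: -1/42 ≈ -0.023810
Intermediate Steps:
w(O) = 3 + 3*O (w(O) = (1 + O)*3 = 3 + 3*O)
1/q(L(0, -7)*t(-5, w(-4)), -858) = 1/(14*(-3)) = 1/(-42) = -1/42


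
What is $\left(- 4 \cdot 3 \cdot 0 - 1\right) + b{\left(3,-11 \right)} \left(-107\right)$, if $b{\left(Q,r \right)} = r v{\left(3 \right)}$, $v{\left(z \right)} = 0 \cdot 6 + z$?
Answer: $3530$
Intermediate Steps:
$v{\left(z \right)} = z$ ($v{\left(z \right)} = 0 + z = z$)
$b{\left(Q,r \right)} = 3 r$ ($b{\left(Q,r \right)} = r 3 = 3 r$)
$\left(- 4 \cdot 3 \cdot 0 - 1\right) + b{\left(3,-11 \right)} \left(-107\right) = \left(- 4 \cdot 3 \cdot 0 - 1\right) + 3 \left(-11\right) \left(-107\right) = \left(\left(-4\right) 0 - 1\right) - -3531 = \left(0 - 1\right) + 3531 = -1 + 3531 = 3530$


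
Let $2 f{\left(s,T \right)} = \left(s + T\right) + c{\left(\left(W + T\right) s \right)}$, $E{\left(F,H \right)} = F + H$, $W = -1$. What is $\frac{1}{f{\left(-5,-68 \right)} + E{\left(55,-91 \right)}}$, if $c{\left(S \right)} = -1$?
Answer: $- \frac{1}{73} \approx -0.013699$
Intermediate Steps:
$f{\left(s,T \right)} = - \frac{1}{2} + \frac{T}{2} + \frac{s}{2}$ ($f{\left(s,T \right)} = \frac{\left(s + T\right) - 1}{2} = \frac{\left(T + s\right) - 1}{2} = \frac{-1 + T + s}{2} = - \frac{1}{2} + \frac{T}{2} + \frac{s}{2}$)
$\frac{1}{f{\left(-5,-68 \right)} + E{\left(55,-91 \right)}} = \frac{1}{\left(- \frac{1}{2} + \frac{1}{2} \left(-68\right) + \frac{1}{2} \left(-5\right)\right) + \left(55 - 91\right)} = \frac{1}{\left(- \frac{1}{2} - 34 - \frac{5}{2}\right) - 36} = \frac{1}{-37 - 36} = \frac{1}{-73} = - \frac{1}{73}$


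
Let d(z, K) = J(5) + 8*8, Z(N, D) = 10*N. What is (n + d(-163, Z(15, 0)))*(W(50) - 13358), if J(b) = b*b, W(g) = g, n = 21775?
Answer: -290966112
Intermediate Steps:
J(b) = b²
d(z, K) = 89 (d(z, K) = 5² + 8*8 = 25 + 64 = 89)
(n + d(-163, Z(15, 0)))*(W(50) - 13358) = (21775 + 89)*(50 - 13358) = 21864*(-13308) = -290966112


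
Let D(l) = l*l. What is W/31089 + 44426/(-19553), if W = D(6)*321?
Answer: -385068482/202627739 ≈ -1.9004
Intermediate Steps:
D(l) = l²
W = 11556 (W = 6²*321 = 36*321 = 11556)
W/31089 + 44426/(-19553) = 11556/31089 + 44426/(-19553) = 11556*(1/31089) + 44426*(-1/19553) = 3852/10363 - 44426/19553 = -385068482/202627739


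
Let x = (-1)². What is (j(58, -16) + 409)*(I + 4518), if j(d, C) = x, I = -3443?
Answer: 440750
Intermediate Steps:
x = 1
j(d, C) = 1
(j(58, -16) + 409)*(I + 4518) = (1 + 409)*(-3443 + 4518) = 410*1075 = 440750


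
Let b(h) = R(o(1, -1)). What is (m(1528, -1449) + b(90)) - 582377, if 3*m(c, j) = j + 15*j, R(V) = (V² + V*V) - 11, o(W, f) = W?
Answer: -590114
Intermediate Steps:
R(V) = -11 + 2*V² (R(V) = (V² + V²) - 11 = 2*V² - 11 = -11 + 2*V²)
m(c, j) = 16*j/3 (m(c, j) = (j + 15*j)/3 = (16*j)/3 = 16*j/3)
b(h) = -9 (b(h) = -11 + 2*1² = -11 + 2*1 = -11 + 2 = -9)
(m(1528, -1449) + b(90)) - 582377 = ((16/3)*(-1449) - 9) - 582377 = (-7728 - 9) - 582377 = -7737 - 582377 = -590114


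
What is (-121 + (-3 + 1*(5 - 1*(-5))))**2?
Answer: 12996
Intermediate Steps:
(-121 + (-3 + 1*(5 - 1*(-5))))**2 = (-121 + (-3 + 1*(5 + 5)))**2 = (-121 + (-3 + 1*10))**2 = (-121 + (-3 + 10))**2 = (-121 + 7)**2 = (-114)**2 = 12996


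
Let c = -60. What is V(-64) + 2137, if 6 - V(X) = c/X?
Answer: 34273/16 ≈ 2142.1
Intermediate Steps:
V(X) = 6 + 60/X (V(X) = 6 - (-60)/X = 6 + 60/X)
V(-64) + 2137 = (6 + 60/(-64)) + 2137 = (6 + 60*(-1/64)) + 2137 = (6 - 15/16) + 2137 = 81/16 + 2137 = 34273/16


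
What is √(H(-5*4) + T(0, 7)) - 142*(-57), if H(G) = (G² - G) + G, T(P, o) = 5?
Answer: 8094 + 9*√5 ≈ 8114.1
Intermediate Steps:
H(G) = G²
√(H(-5*4) + T(0, 7)) - 142*(-57) = √((-5*4)² + 5) - 142*(-57) = √((-20)² + 5) + 8094 = √(400 + 5) + 8094 = √405 + 8094 = 9*√5 + 8094 = 8094 + 9*√5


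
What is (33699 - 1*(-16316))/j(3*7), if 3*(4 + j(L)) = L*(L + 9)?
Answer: 50015/206 ≈ 242.79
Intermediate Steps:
j(L) = -4 + L*(9 + L)/3 (j(L) = -4 + (L*(L + 9))/3 = -4 + (L*(9 + L))/3 = -4 + L*(9 + L)/3)
(33699 - 1*(-16316))/j(3*7) = (33699 - 1*(-16316))/(-4 + 3*(3*7) + (3*7)²/3) = (33699 + 16316)/(-4 + 3*21 + (⅓)*21²) = 50015/(-4 + 63 + (⅓)*441) = 50015/(-4 + 63 + 147) = 50015/206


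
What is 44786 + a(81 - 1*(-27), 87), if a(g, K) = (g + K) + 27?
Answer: 45008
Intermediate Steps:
a(g, K) = 27 + K + g (a(g, K) = (K + g) + 27 = 27 + K + g)
44786 + a(81 - 1*(-27), 87) = 44786 + (27 + 87 + (81 - 1*(-27))) = 44786 + (27 + 87 + (81 + 27)) = 44786 + (27 + 87 + 108) = 44786 + 222 = 45008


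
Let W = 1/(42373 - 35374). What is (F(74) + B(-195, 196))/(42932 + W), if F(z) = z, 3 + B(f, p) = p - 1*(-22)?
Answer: 118983/17675357 ≈ 0.0067316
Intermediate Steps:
W = 1/6999 ≈ 0.00014288
B(f, p) = 19 + p (B(f, p) = -3 + (p - 1*(-22)) = -3 + (p + 22) = -3 + (22 + p) = 19 + p)
(F(74) + B(-195, 196))/(42932 + W) = (74 + (19 + 196))/(42932 + 1/6999) = (74 + 215)/(300481069/6999) = 289*(6999/300481069) = 118983/17675357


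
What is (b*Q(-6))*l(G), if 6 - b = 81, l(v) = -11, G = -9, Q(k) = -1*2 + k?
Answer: -6600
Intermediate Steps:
Q(k) = -2 + k
b = -75 (b = 6 - 1*81 = 6 - 81 = -75)
(b*Q(-6))*l(G) = -75*(-2 - 6)*(-11) = -75*(-8)*(-11) = 600*(-11) = -6600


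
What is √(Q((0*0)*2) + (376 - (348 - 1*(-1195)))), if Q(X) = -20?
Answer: I*√1187 ≈ 34.453*I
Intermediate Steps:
√(Q((0*0)*2) + (376 - (348 - 1*(-1195)))) = √(-20 + (376 - (348 - 1*(-1195)))) = √(-20 + (376 - (348 + 1195))) = √(-20 + (376 - 1*1543)) = √(-20 + (376 - 1543)) = √(-20 - 1167) = √(-1187) = I*√1187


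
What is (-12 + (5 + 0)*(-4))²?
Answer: 1024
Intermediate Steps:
(-12 + (5 + 0)*(-4))² = (-12 + 5*(-4))² = (-12 - 20)² = (-32)² = 1024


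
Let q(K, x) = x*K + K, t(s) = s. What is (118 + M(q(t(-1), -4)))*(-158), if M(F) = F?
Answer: -19118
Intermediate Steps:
q(K, x) = K + K*x (q(K, x) = K*x + K = K + K*x)
(118 + M(q(t(-1), -4)))*(-158) = (118 - (1 - 4))*(-158) = (118 - 1*(-3))*(-158) = (118 + 3)*(-158) = 121*(-158) = -19118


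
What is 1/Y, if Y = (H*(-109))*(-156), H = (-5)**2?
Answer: 1/425100 ≈ 2.3524e-6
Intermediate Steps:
H = 25
Y = 425100 (Y = (25*(-109))*(-156) = -2725*(-156) = 425100)
1/Y = 1/425100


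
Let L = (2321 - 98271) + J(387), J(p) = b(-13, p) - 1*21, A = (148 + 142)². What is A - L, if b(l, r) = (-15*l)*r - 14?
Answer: 104620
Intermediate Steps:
b(l, r) = -14 - 15*l*r (b(l, r) = -15*l*r - 14 = -14 - 15*l*r)
A = 84100 (A = 290² = 84100)
J(p) = -35 + 195*p (J(p) = (-14 - 15*(-13)*p) - 1*21 = (-14 + 195*p) - 21 = -35 + 195*p)
L = -20520 (L = (2321 - 98271) + (-35 + 195*387) = -95950 + (-35 + 75465) = -95950 + 75430 = -20520)
A - L = 84100 - 1*(-20520) = 84100 + 20520 = 104620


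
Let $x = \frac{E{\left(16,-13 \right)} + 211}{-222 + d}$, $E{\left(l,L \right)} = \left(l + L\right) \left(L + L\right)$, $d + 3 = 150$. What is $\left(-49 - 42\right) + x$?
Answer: $- \frac{6958}{75} \approx -92.773$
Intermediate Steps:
$d = 147$ ($d = -3 + 150 = 147$)
$E{\left(l,L \right)} = 2 L \left(L + l\right)$ ($E{\left(l,L \right)} = \left(L + l\right) 2 L = 2 L \left(L + l\right)$)
$x = - \frac{133}{75}$ ($x = \frac{2 \left(-13\right) \left(-13 + 16\right) + 211}{-222 + 147} = \frac{2 \left(-13\right) 3 + 211}{-75} = \left(-78 + 211\right) \left(- \frac{1}{75}\right) = 133 \left(- \frac{1}{75}\right) = - \frac{133}{75} \approx -1.7733$)
$\left(-49 - 42\right) + x = \left(-49 - 42\right) - \frac{133}{75} = -91 - \frac{133}{75} = - \frac{6958}{75}$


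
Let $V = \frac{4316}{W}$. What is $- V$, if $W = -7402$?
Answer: $\frac{2158}{3701} \approx 0.58309$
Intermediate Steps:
$V = - \frac{2158}{3701}$ ($V = \frac{4316}{-7402} = 4316 \left(- \frac{1}{7402}\right) = - \frac{2158}{3701} \approx -0.58309$)
$- V = \left(-1\right) \left(- \frac{2158}{3701}\right) = \frac{2158}{3701}$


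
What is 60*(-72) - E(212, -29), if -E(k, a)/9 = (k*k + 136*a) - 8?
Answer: 364608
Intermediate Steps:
E(k, a) = 72 - 1224*a - 9*k² (E(k, a) = -9*((k*k + 136*a) - 8) = -9*((k² + 136*a) - 8) = -9*(-8 + k² + 136*a) = 72 - 1224*a - 9*k²)
60*(-72) - E(212, -29) = 60*(-72) - (72 - 1224*(-29) - 9*212²) = -4320 - (72 + 35496 - 9*44944) = -4320 - (72 + 35496 - 404496) = -4320 - 1*(-368928) = -4320 + 368928 = 364608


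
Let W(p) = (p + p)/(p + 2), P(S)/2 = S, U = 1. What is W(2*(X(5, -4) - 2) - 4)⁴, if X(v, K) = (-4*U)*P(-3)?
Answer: 2560000/194481 ≈ 13.163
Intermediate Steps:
P(S) = 2*S
X(v, K) = 24 (X(v, K) = (-4*1)*(2*(-3)) = -4*(-6) = 24)
W(p) = 2*p/(2 + p) (W(p) = (2*p)/(2 + p) = 2*p/(2 + p))
W(2*(X(5, -4) - 2) - 4)⁴ = (2*(2*(24 - 2) - 4)/(2 + (2*(24 - 2) - 4)))⁴ = (2*(2*22 - 4)/(2 + (2*22 - 4)))⁴ = (2*(44 - 4)/(2 + (44 - 4)))⁴ = (2*40/(2 + 40))⁴ = (2*40/42)⁴ = (2*40*(1/42))⁴ = (40/21)⁴ = 2560000/194481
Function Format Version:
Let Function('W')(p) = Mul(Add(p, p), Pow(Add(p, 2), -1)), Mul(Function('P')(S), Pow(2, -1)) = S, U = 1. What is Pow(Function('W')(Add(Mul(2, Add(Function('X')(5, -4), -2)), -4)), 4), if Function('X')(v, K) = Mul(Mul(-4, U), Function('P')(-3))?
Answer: Rational(2560000, 194481) ≈ 13.163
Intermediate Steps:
Function('P')(S) = Mul(2, S)
Function('X')(v, K) = 24 (Function('X')(v, K) = Mul(Mul(-4, 1), Mul(2, -3)) = Mul(-4, -6) = 24)
Function('W')(p) = Mul(2, p, Pow(Add(2, p), -1)) (Function('W')(p) = Mul(Mul(2, p), Pow(Add(2, p), -1)) = Mul(2, p, Pow(Add(2, p), -1)))
Pow(Function('W')(Add(Mul(2, Add(Function('X')(5, -4), -2)), -4)), 4) = Pow(Mul(2, Add(Mul(2, Add(24, -2)), -4), Pow(Add(2, Add(Mul(2, Add(24, -2)), -4)), -1)), 4) = Pow(Mul(2, Add(Mul(2, 22), -4), Pow(Add(2, Add(Mul(2, 22), -4)), -1)), 4) = Pow(Mul(2, Add(44, -4), Pow(Add(2, Add(44, -4)), -1)), 4) = Pow(Mul(2, 40, Pow(Add(2, 40), -1)), 4) = Pow(Mul(2, 40, Pow(42, -1)), 4) = Pow(Mul(2, 40, Rational(1, 42)), 4) = Pow(Rational(40, 21), 4) = Rational(2560000, 194481)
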